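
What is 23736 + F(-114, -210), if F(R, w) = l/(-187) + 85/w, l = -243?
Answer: 186429571/7854 ≈ 23737.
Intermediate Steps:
F(R, w) = 243/187 + 85/w (F(R, w) = -243/(-187) + 85/w = -243*(-1/187) + 85/w = 243/187 + 85/w)
23736 + F(-114, -210) = 23736 + (243/187 + 85/(-210)) = 23736 + (243/187 + 85*(-1/210)) = 23736 + (243/187 - 17/42) = 23736 + 7027/7854 = 186429571/7854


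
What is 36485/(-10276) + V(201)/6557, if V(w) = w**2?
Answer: 175928531/67379732 ≈ 2.6110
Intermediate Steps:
36485/(-10276) + V(201)/6557 = 36485/(-10276) + 201**2/6557 = 36485*(-1/10276) + 40401*(1/6557) = -36485/10276 + 40401/6557 = 175928531/67379732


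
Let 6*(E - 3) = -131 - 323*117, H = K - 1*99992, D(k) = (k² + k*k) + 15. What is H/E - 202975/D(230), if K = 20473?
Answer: 4279225351/401081176 ≈ 10.669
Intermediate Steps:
D(k) = 15 + 2*k² (D(k) = (k² + k²) + 15 = 2*k² + 15 = 15 + 2*k²)
H = -79519 (H = 20473 - 1*99992 = 20473 - 99992 = -79519)
E = -18952/3 (E = 3 + (-131 - 323*117)/6 = 3 + (-131 - 37791)/6 = 3 + (⅙)*(-37922) = 3 - 18961/3 = -18952/3 ≈ -6317.3)
H/E - 202975/D(230) = -79519/(-18952/3) - 202975/(15 + 2*230²) = -79519*(-3/18952) - 202975/(15 + 2*52900) = 238557/18952 - 202975/(15 + 105800) = 238557/18952 - 202975/105815 = 238557/18952 - 202975*1/105815 = 238557/18952 - 40595/21163 = 4279225351/401081176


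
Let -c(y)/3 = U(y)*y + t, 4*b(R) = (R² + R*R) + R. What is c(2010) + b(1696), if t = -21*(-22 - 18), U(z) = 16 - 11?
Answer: 1405962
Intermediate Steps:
U(z) = 5
b(R) = R²/2 + R/4 (b(R) = ((R² + R*R) + R)/4 = ((R² + R²) + R)/4 = (2*R² + R)/4 = (R + 2*R²)/4 = R²/2 + R/4)
t = 840 (t = -21*(-40) = 840)
c(y) = -2520 - 15*y (c(y) = -3*(5*y + 840) = -3*(840 + 5*y) = -2520 - 15*y)
c(2010) + b(1696) = (-2520 - 15*2010) + (¼)*1696*(1 + 2*1696) = (-2520 - 30150) + (¼)*1696*(1 + 3392) = -32670 + (¼)*1696*3393 = -32670 + 1438632 = 1405962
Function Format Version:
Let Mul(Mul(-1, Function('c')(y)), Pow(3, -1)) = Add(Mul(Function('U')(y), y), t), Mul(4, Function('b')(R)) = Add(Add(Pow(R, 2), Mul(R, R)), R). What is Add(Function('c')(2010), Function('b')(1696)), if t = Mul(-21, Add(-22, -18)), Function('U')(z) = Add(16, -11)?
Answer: 1405962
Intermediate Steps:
Function('U')(z) = 5
Function('b')(R) = Add(Mul(Rational(1, 2), Pow(R, 2)), Mul(Rational(1, 4), R)) (Function('b')(R) = Mul(Rational(1, 4), Add(Add(Pow(R, 2), Mul(R, R)), R)) = Mul(Rational(1, 4), Add(Add(Pow(R, 2), Pow(R, 2)), R)) = Mul(Rational(1, 4), Add(Mul(2, Pow(R, 2)), R)) = Mul(Rational(1, 4), Add(R, Mul(2, Pow(R, 2)))) = Add(Mul(Rational(1, 2), Pow(R, 2)), Mul(Rational(1, 4), R)))
t = 840 (t = Mul(-21, -40) = 840)
Function('c')(y) = Add(-2520, Mul(-15, y)) (Function('c')(y) = Mul(-3, Add(Mul(5, y), 840)) = Mul(-3, Add(840, Mul(5, y))) = Add(-2520, Mul(-15, y)))
Add(Function('c')(2010), Function('b')(1696)) = Add(Add(-2520, Mul(-15, 2010)), Mul(Rational(1, 4), 1696, Add(1, Mul(2, 1696)))) = Add(Add(-2520, -30150), Mul(Rational(1, 4), 1696, Add(1, 3392))) = Add(-32670, Mul(Rational(1, 4), 1696, 3393)) = Add(-32670, 1438632) = 1405962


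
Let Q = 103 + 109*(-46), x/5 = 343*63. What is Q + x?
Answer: 103134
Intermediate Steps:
x = 108045 (x = 5*(343*63) = 5*21609 = 108045)
Q = -4911 (Q = 103 - 5014 = -4911)
Q + x = -4911 + 108045 = 103134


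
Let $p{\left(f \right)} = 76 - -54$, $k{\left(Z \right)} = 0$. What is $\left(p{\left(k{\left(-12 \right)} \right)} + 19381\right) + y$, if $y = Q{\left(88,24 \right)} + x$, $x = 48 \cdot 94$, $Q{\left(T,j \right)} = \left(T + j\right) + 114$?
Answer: $24249$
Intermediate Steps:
$Q{\left(T,j \right)} = 114 + T + j$
$p{\left(f \right)} = 130$ ($p{\left(f \right)} = 76 + 54 = 130$)
$x = 4512$
$y = 4738$ ($y = \left(114 + 88 + 24\right) + 4512 = 226 + 4512 = 4738$)
$\left(p{\left(k{\left(-12 \right)} \right)} + 19381\right) + y = \left(130 + 19381\right) + 4738 = 19511 + 4738 = 24249$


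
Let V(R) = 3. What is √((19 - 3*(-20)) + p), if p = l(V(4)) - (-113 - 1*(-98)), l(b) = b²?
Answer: √103 ≈ 10.149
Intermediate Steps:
p = 24 (p = 3² - (-113 - 1*(-98)) = 9 - (-113 + 98) = 9 - 1*(-15) = 9 + 15 = 24)
√((19 - 3*(-20)) + p) = √((19 - 3*(-20)) + 24) = √((19 + 60) + 24) = √(79 + 24) = √103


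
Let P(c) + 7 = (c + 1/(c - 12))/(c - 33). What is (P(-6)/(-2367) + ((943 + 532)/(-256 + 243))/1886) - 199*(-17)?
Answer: 2650401770743/783460431 ≈ 3382.9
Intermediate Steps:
P(c) = -7 + (c + 1/(-12 + c))/(-33 + c) (P(c) = -7 + (c + 1/(c - 12))/(c - 33) = -7 + (c + 1/(-12 + c))/(-33 + c))
(P(-6)/(-2367) + ((943 + 532)/(-256 + 243))/1886) - 199*(-17) = (((-2771 - 6*(-6)² + 303*(-6))/(396 + (-6)² - 45*(-6)))/(-2367) + ((943 + 532)/(-256 + 243))/1886) - 199*(-17) = (((-2771 - 6*36 - 1818)/(396 + 36 + 270))*(-1/2367) + (1475/(-13))*(1/1886)) + 3383 = (((-2771 - 216 - 1818)/702)*(-1/2367) + (1475*(-1/13))*(1/1886)) + 3383 = (((1/702)*(-4805))*(-1/2367) - 1475/13*1/1886) + 3383 = (-4805/702*(-1/2367) - 1475/24518) + 3383 = (4805/1661634 - 1475/24518) + 3383 = -44867330/783460431 + 3383 = 2650401770743/783460431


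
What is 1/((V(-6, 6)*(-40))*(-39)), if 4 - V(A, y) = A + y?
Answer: 1/6240 ≈ 0.00016026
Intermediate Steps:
V(A, y) = 4 - A - y (V(A, y) = 4 - (A + y) = 4 + (-A - y) = 4 - A - y)
1/((V(-6, 6)*(-40))*(-39)) = 1/(((4 - 1*(-6) - 1*6)*(-40))*(-39)) = 1/(((4 + 6 - 6)*(-40))*(-39)) = 1/((4*(-40))*(-39)) = 1/(-160*(-39)) = 1/6240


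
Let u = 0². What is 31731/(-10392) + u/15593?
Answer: -10577/3464 ≈ -3.0534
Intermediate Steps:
u = 0
31731/(-10392) + u/15593 = 31731/(-10392) + 0/15593 = 31731*(-1/10392) + 0*(1/15593) = -10577/3464 + 0 = -10577/3464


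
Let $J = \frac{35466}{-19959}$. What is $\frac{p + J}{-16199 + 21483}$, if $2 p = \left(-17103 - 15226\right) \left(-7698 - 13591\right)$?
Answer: $\frac{4578941071249}{70308904} \approx 65126.0$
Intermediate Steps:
$p = \frac{688252081}{2}$ ($p = \frac{\left(-17103 - 15226\right) \left(-7698 - 13591\right)}{2} = \frac{\left(-32329\right) \left(-21289\right)}{2} = \frac{1}{2} \cdot 688252081 = \frac{688252081}{2} \approx 3.4413 \cdot 10^{8}$)
$J = - \frac{11822}{6653}$ ($J = 35466 \left(- \frac{1}{19959}\right) = - \frac{11822}{6653} \approx -1.7769$)
$\frac{p + J}{-16199 + 21483} = \frac{\frac{688252081}{2} - \frac{11822}{6653}}{-16199 + 21483} = \frac{4578941071249}{13306 \cdot 5284} = \frac{4578941071249}{13306} \cdot \frac{1}{5284} = \frac{4578941071249}{70308904}$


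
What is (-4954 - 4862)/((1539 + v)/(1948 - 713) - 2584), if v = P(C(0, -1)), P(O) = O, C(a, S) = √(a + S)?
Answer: 1487229988260/391315094977 + 466260*I/391315094977 ≈ 3.8006 + 1.1915e-6*I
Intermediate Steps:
C(a, S) = √(S + a)
v = I (v = √(-1 + 0) = √(-1) = I ≈ 1.0*I)
(-4954 - 4862)/((1539 + v)/(1948 - 713) - 2584) = (-4954 - 4862)/((1539 + I)/(1948 - 713) - 2584) = -9816/((1539 + I)/1235 - 2584) = -9816/((1539 + I)*(1/1235) - 2584) = -9816/((81/65 + I/1235) - 2584) = -9816*117325*(-167879/65 - I/1235)/782630189954 = -575831100*(-167879/65 - I/1235)/391315094977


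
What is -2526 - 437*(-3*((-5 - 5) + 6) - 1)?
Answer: -7333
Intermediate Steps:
-2526 - 437*(-3*((-5 - 5) + 6) - 1) = -2526 - 437*(-3*(-10 + 6) - 1) = -2526 - 437*(-3*(-4) - 1) = -2526 - 437*(12 - 1) = -2526 - 437*11 = -2526 - 1*4807 = -2526 - 4807 = -7333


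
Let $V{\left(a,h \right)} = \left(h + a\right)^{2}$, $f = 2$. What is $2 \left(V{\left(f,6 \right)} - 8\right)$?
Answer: $112$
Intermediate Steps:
$V{\left(a,h \right)} = \left(a + h\right)^{2}$
$2 \left(V{\left(f,6 \right)} - 8\right) = 2 \left(\left(2 + 6\right)^{2} - 8\right) = 2 \left(8^{2} - 8\right) = 2 \left(64 - 8\right) = 2 \cdot 56 = 112$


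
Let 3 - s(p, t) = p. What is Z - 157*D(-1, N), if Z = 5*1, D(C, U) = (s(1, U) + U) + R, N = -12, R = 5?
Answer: 790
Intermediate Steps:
s(p, t) = 3 - p
D(C, U) = 7 + U (D(C, U) = ((3 - 1*1) + U) + 5 = ((3 - 1) + U) + 5 = (2 + U) + 5 = 7 + U)
Z = 5
Z - 157*D(-1, N) = 5 - 157*(7 - 12) = 5 - 157*(-5) = 5 + 785 = 790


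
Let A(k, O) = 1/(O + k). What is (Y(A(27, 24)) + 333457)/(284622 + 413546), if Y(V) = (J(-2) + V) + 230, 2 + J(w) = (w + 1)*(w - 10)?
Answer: 4254637/8901642 ≈ 0.47796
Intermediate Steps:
J(w) = -2 + (1 + w)*(-10 + w) (J(w) = -2 + (w + 1)*(w - 10) = -2 + (1 + w)*(-10 + w))
Y(V) = 240 + V (Y(V) = ((-12 + (-2)² - 9*(-2)) + V) + 230 = ((-12 + 4 + 18) + V) + 230 = (10 + V) + 230 = 240 + V)
(Y(A(27, 24)) + 333457)/(284622 + 413546) = ((240 + 1/(24 + 27)) + 333457)/(284622 + 413546) = ((240 + 1/51) + 333457)/698168 = ((240 + 1/51) + 333457)*(1/698168) = (12241/51 + 333457)*(1/698168) = (17018548/51)*(1/698168) = 4254637/8901642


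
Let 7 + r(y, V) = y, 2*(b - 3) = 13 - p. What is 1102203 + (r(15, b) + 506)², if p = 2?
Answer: 1366399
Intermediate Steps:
b = 17/2 (b = 3 + (13 - 1*2)/2 = 3 + (13 - 2)/2 = 3 + (½)*11 = 3 + 11/2 = 17/2 ≈ 8.5000)
r(y, V) = -7 + y
1102203 + (r(15, b) + 506)² = 1102203 + ((-7 + 15) + 506)² = 1102203 + (8 + 506)² = 1102203 + 514² = 1102203 + 264196 = 1366399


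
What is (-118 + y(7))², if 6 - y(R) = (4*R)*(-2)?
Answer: 3136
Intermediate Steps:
y(R) = 6 + 8*R (y(R) = 6 - 4*R*(-2) = 6 - (-8)*R = 6 + 8*R)
(-118 + y(7))² = (-118 + (6 + 8*7))² = (-118 + (6 + 56))² = (-118 + 62)² = (-56)² = 3136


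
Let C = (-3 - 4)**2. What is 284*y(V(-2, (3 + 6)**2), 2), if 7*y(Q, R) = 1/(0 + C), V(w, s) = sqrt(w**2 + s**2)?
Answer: 284/343 ≈ 0.82799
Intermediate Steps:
C = 49 (C = (-7)**2 = 49)
V(w, s) = sqrt(s**2 + w**2)
y(Q, R) = 1/343 (y(Q, R) = 1/(7*(0 + 49)) = (1/7)/49 = (1/7)*(1/49) = 1/343)
284*y(V(-2, (3 + 6)**2), 2) = 284*(1/343) = 284/343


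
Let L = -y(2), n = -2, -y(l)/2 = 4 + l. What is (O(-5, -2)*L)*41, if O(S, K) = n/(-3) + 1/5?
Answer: 2132/5 ≈ 426.40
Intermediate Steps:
y(l) = -8 - 2*l (y(l) = -2*(4 + l) = -8 - 2*l)
L = 12 (L = -(-8 - 2*2) = -(-8 - 4) = -1*(-12) = 12)
O(S, K) = 13/15 (O(S, K) = -2/(-3) + 1/5 = -2*(-⅓) + 1*(⅕) = ⅔ + ⅕ = 13/15)
(O(-5, -2)*L)*41 = ((13/15)*12)*41 = (52/5)*41 = 2132/5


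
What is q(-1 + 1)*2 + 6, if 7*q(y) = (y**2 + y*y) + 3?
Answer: 48/7 ≈ 6.8571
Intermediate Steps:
q(y) = 3/7 + 2*y**2/7 (q(y) = ((y**2 + y*y) + 3)/7 = ((y**2 + y**2) + 3)/7 = (2*y**2 + 3)/7 = (3 + 2*y**2)/7 = 3/7 + 2*y**2/7)
q(-1 + 1)*2 + 6 = (3/7 + 2*(-1 + 1)**2/7)*2 + 6 = (3/7 + (2/7)*0**2)*2 + 6 = (3/7 + (2/7)*0)*2 + 6 = (3/7 + 0)*2 + 6 = (3/7)*2 + 6 = 6/7 + 6 = 48/7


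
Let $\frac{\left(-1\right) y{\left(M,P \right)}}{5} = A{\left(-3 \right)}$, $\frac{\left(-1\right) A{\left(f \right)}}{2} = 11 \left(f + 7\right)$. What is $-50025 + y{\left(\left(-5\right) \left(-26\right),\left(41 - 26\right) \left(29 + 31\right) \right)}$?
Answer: $-49585$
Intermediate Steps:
$A{\left(f \right)} = -154 - 22 f$ ($A{\left(f \right)} = - 2 \cdot 11 \left(f + 7\right) = - 2 \cdot 11 \left(7 + f\right) = - 2 \left(77 + 11 f\right) = -154 - 22 f$)
$y{\left(M,P \right)} = 440$ ($y{\left(M,P \right)} = - 5 \left(-154 - -66\right) = - 5 \left(-154 + 66\right) = \left(-5\right) \left(-88\right) = 440$)
$-50025 + y{\left(\left(-5\right) \left(-26\right),\left(41 - 26\right) \left(29 + 31\right) \right)} = -50025 + 440 = -49585$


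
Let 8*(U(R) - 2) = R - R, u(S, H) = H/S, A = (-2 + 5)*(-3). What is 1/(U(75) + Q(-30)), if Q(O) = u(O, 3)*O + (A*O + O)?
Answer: 1/245 ≈ 0.0040816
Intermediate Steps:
A = -9 (A = 3*(-3) = -9)
Q(O) = 3 - 8*O (Q(O) = (3/O)*O + (-9*O + O) = 3 - 8*O)
U(R) = 2 (U(R) = 2 + (R - R)/8 = 2 + (1/8)*0 = 2 + 0 = 2)
1/(U(75) + Q(-30)) = 1/(2 + (3 - 8*(-30))) = 1/(2 + (3 + 240)) = 1/(2 + 243) = 1/245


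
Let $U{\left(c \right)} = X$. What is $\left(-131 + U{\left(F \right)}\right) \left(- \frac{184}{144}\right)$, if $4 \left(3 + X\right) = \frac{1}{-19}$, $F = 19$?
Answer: $\frac{78085}{456} \approx 171.24$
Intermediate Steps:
$X = - \frac{229}{76}$ ($X = -3 + \frac{1}{4 \left(-19\right)} = -3 + \frac{1}{4} \left(- \frac{1}{19}\right) = -3 - \frac{1}{76} = - \frac{229}{76} \approx -3.0132$)
$U{\left(c \right)} = - \frac{229}{76}$
$\left(-131 + U{\left(F \right)}\right) \left(- \frac{184}{144}\right) = \left(-131 - \frac{229}{76}\right) \left(- \frac{184}{144}\right) = - \frac{10185 \left(\left(-184\right) \frac{1}{144}\right)}{76} = \left(- \frac{10185}{76}\right) \left(- \frac{23}{18}\right) = \frac{78085}{456}$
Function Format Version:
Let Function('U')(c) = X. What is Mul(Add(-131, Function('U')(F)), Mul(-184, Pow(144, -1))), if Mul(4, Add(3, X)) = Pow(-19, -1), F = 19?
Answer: Rational(78085, 456) ≈ 171.24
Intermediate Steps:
X = Rational(-229, 76) (X = Add(-3, Mul(Rational(1, 4), Pow(-19, -1))) = Add(-3, Mul(Rational(1, 4), Rational(-1, 19))) = Add(-3, Rational(-1, 76)) = Rational(-229, 76) ≈ -3.0132)
Function('U')(c) = Rational(-229, 76)
Mul(Add(-131, Function('U')(F)), Mul(-184, Pow(144, -1))) = Mul(Add(-131, Rational(-229, 76)), Mul(-184, Pow(144, -1))) = Mul(Rational(-10185, 76), Mul(-184, Rational(1, 144))) = Mul(Rational(-10185, 76), Rational(-23, 18)) = Rational(78085, 456)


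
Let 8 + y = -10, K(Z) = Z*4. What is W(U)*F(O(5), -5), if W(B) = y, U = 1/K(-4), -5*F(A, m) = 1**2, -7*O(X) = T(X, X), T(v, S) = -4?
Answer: 18/5 ≈ 3.6000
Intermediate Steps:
K(Z) = 4*Z
O(X) = 4/7 (O(X) = -1/7*(-4) = 4/7)
F(A, m) = -1/5 (F(A, m) = -1/5*1**2 = -1/5*1 = -1/5)
U = -1/16 (U = 1/(4*(-4)) = 1/(-16) = -1/16 ≈ -0.062500)
y = -18 (y = -8 - 10 = -18)
W(B) = -18
W(U)*F(O(5), -5) = -18*(-1/5) = 18/5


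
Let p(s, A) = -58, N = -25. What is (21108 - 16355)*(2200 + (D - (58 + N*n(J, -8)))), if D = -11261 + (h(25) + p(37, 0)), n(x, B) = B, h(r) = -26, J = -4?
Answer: -44692459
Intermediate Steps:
D = -11345 (D = -11261 + (-26 - 58) = -11261 - 84 = -11345)
(21108 - 16355)*(2200 + (D - (58 + N*n(J, -8)))) = (21108 - 16355)*(2200 + (-11345 - (58 - 25*(-8)))) = 4753*(2200 + (-11345 - (58 + 200))) = 4753*(2200 + (-11345 - 1*258)) = 4753*(2200 + (-11345 - 258)) = 4753*(2200 - 11603) = 4753*(-9403) = -44692459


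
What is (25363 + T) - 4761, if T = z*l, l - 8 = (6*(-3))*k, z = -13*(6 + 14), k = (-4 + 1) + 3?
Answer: 18522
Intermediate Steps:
k = 0 (k = -3 + 3 = 0)
z = -260 (z = -13*20 = -260)
l = 8 (l = 8 + (6*(-3))*0 = 8 - 18*0 = 8 + 0 = 8)
T = -2080 (T = -260*8 = -2080)
(25363 + T) - 4761 = (25363 - 2080) - 4761 = 23283 - 4761 = 18522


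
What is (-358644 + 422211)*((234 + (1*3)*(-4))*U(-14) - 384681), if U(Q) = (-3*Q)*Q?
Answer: -32750799039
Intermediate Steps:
U(Q) = -3*Q²
(-358644 + 422211)*((234 + (1*3)*(-4))*U(-14) - 384681) = (-358644 + 422211)*((234 + (1*3)*(-4))*(-3*(-14)²) - 384681) = 63567*((234 + 3*(-4))*(-3*196) - 384681) = 63567*((234 - 12)*(-588) - 384681) = 63567*(222*(-588) - 384681) = 63567*(-130536 - 384681) = 63567*(-515217) = -32750799039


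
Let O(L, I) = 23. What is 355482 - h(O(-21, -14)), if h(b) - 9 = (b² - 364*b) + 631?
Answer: 362685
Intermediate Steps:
h(b) = 640 + b² - 364*b (h(b) = 9 + ((b² - 364*b) + 631) = 9 + (631 + b² - 364*b) = 640 + b² - 364*b)
355482 - h(O(-21, -14)) = 355482 - (640 + 23² - 364*23) = 355482 - (640 + 529 - 8372) = 355482 - 1*(-7203) = 355482 + 7203 = 362685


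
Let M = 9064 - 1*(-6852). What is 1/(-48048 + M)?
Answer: -1/32132 ≈ -3.1122e-5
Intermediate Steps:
M = 15916 (M = 9064 + 6852 = 15916)
1/(-48048 + M) = 1/(-48048 + 15916) = 1/(-32132) = -1/32132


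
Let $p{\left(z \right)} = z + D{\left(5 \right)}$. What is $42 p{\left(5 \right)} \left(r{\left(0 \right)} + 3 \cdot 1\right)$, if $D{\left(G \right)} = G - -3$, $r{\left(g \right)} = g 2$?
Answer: $1638$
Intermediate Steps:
$r{\left(g \right)} = 2 g$
$D{\left(G \right)} = 3 + G$ ($D{\left(G \right)} = G + 3 = 3 + G$)
$p{\left(z \right)} = 8 + z$ ($p{\left(z \right)} = z + \left(3 + 5\right) = z + 8 = 8 + z$)
$42 p{\left(5 \right)} \left(r{\left(0 \right)} + 3 \cdot 1\right) = 42 \left(8 + 5\right) \left(2 \cdot 0 + 3 \cdot 1\right) = 42 \cdot 13 \left(0 + 3\right) = 546 \cdot 3 = 1638$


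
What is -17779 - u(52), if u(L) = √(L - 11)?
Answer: -17779 - √41 ≈ -17785.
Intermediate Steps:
u(L) = √(-11 + L)
-17779 - u(52) = -17779 - √(-11 + 52) = -17779 - √41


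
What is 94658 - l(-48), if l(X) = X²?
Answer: 92354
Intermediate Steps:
94658 - l(-48) = 94658 - 1*(-48)² = 94658 - 1*2304 = 94658 - 2304 = 92354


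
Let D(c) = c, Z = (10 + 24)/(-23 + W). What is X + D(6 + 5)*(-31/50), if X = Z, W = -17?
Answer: -767/100 ≈ -7.6700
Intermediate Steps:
Z = -17/20 (Z = (10 + 24)/(-23 - 17) = 34/(-40) = 34*(-1/40) = -17/20 ≈ -0.85000)
X = -17/20 ≈ -0.85000
X + D(6 + 5)*(-31/50) = -17/20 + (6 + 5)*(-31/50) = -17/20 + 11*(-31*1/50) = -17/20 + 11*(-31/50) = -17/20 - 341/50 = -767/100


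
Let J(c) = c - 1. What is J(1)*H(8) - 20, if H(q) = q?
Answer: -20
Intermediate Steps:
J(c) = -1 + c
J(1)*H(8) - 20 = (-1 + 1)*8 - 20 = 0*8 - 20 = 0 - 20 = -20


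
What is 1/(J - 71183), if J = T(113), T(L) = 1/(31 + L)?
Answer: -144/10250351 ≈ -1.4048e-5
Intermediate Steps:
J = 1/144 (J = 1/(31 + 113) = 1/144 ≈ 0.0069444)
1/(J - 71183) = 1/(1/144 - 71183) = 1/(-10250351/144) = -144/10250351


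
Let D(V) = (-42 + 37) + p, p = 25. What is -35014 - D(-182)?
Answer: -35034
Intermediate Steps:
D(V) = 20 (D(V) = (-42 + 37) + 25 = -5 + 25 = 20)
-35014 - D(-182) = -35014 - 1*20 = -35014 - 20 = -35034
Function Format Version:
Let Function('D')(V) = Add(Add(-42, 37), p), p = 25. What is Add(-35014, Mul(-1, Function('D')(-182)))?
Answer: -35034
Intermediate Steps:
Function('D')(V) = 20 (Function('D')(V) = Add(Add(-42, 37), 25) = Add(-5, 25) = 20)
Add(-35014, Mul(-1, Function('D')(-182))) = Add(-35014, Mul(-1, 20)) = Add(-35014, -20) = -35034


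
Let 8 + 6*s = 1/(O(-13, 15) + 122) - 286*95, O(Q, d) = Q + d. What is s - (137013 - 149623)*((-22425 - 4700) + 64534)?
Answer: 116987294163/248 ≈ 4.7172e+8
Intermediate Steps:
s = -1123357/248 (s = -4/3 + (1/((-13 + 15) + 122) - 286*95)/6 = -4/3 + (1/(2 + 122) - 27170)/6 = -4/3 + (1/124 - 27170)/6 = -4/3 + (1/6)*(-3369079/124) = -4/3 - 3369079/744 = -1123357/248 ≈ -4529.7)
s - (137013 - 149623)*((-22425 - 4700) + 64534) = -1123357/248 - (137013 - 149623)*((-22425 - 4700) + 64534) = -1123357/248 - (-12610)*(-27125 + 64534) = -1123357/248 - (-12610)*37409 = -1123357/248 - 1*(-471727490) = -1123357/248 + 471727490 = 116987294163/248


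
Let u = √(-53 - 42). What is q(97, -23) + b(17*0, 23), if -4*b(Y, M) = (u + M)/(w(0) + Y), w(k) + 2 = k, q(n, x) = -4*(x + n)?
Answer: -2345/8 + I*√95/8 ≈ -293.13 + 1.2183*I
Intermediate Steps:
q(n, x) = -4*n - 4*x (q(n, x) = -4*(n + x) = -4*n - 4*x)
w(k) = -2 + k
u = I*√95 (u = √(-95) = I*√95 ≈ 9.7468*I)
b(Y, M) = -(M + I*√95)/(4*(-2 + Y)) (b(Y, M) = -(I*√95 + M)/(4*((-2 + 0) + Y)) = -(M + I*√95)/(4*(-2 + Y)))
q(97, -23) + b(17*0, 23) = (-4*97 - 4*(-23)) + (-1*23 - I*√95)/(4*(-2 + 17*0)) = (-388 + 92) + (-23 - I*√95)/(4*(-2 + 0)) = -296 + (¼)*(-23 - I*√95)/(-2) = -296 + (¼)*(-½)*(-23 - I*√95) = -296 + (23/8 + I*√95/8) = -2345/8 + I*√95/8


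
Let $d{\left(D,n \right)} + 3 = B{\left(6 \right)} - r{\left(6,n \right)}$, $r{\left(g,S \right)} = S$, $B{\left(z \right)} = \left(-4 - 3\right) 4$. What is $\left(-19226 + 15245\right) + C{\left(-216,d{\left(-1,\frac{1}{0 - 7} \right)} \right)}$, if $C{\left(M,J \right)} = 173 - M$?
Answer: $-3592$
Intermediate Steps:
$B{\left(z \right)} = -28$ ($B{\left(z \right)} = \left(-7\right) 4 = -28$)
$d{\left(D,n \right)} = -31 - n$ ($d{\left(D,n \right)} = -3 - \left(28 + n\right) = -31 - n$)
$\left(-19226 + 15245\right) + C{\left(-216,d{\left(-1,\frac{1}{0 - 7} \right)} \right)} = \left(-19226 + 15245\right) + \left(173 - -216\right) = -3981 + \left(173 + 216\right) = -3981 + 389 = -3592$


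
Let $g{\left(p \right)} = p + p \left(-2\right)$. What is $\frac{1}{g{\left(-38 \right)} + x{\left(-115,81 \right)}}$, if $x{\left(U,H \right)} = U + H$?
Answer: $\frac{1}{4} \approx 0.25$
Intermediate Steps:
$x{\left(U,H \right)} = H + U$
$g{\left(p \right)} = - p$ ($g{\left(p \right)} = p - 2 p = - p$)
$\frac{1}{g{\left(-38 \right)} + x{\left(-115,81 \right)}} = \frac{1}{\left(-1\right) \left(-38\right) + \left(81 - 115\right)} = \frac{1}{38 - 34} = \frac{1}{4}$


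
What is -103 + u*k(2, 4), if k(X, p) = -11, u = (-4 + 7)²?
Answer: -202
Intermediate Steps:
u = 9 (u = 3² = 9)
-103 + u*k(2, 4) = -103 + 9*(-11) = -103 - 99 = -202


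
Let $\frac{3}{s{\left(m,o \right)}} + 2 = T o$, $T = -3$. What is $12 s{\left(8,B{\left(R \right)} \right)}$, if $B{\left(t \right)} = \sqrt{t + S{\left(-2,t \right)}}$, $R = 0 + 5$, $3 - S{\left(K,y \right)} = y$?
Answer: $\frac{72}{23} - \frac{108 \sqrt{3}}{23} \approx -5.0027$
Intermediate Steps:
$S{\left(K,y \right)} = 3 - y$
$R = 5$
$B{\left(t \right)} = \sqrt{3}$ ($B{\left(t \right)} = \sqrt{t - \left(-3 + t\right)} = \sqrt{3}$)
$s{\left(m,o \right)} = \frac{3}{-2 - 3 o}$
$12 s{\left(8,B{\left(R \right)} \right)} = 12 \left(- \frac{3}{2 + 3 \sqrt{3}}\right) = - \frac{36}{2 + 3 \sqrt{3}}$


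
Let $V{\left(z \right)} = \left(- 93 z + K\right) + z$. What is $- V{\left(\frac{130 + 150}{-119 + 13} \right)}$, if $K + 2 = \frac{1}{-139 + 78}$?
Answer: $- \frac{779161}{3233} \approx -241.0$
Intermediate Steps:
$K = - \frac{123}{61}$ ($K = -2 + \frac{1}{-139 + 78} = -2 + \frac{1}{-61} = -2 - \frac{1}{61} = - \frac{123}{61} \approx -2.0164$)
$V{\left(z \right)} = - \frac{123}{61} - 92 z$ ($V{\left(z \right)} = \left(- 93 z - \frac{123}{61}\right) + z = \left(- \frac{123}{61} - 93 z\right) + z = - \frac{123}{61} - 92 z$)
$- V{\left(\frac{130 + 150}{-119 + 13} \right)} = - (- \frac{123}{61} - 92 \frac{130 + 150}{-119 + 13}) = - (- \frac{123}{61} - 92 \frac{280}{-106}) = - (- \frac{123}{61} - 92 \cdot 280 \left(- \frac{1}{106}\right)) = - (- \frac{123}{61} - - \frac{12880}{53}) = - (- \frac{123}{61} + \frac{12880}{53}) = \left(-1\right) \frac{779161}{3233} = - \frac{779161}{3233}$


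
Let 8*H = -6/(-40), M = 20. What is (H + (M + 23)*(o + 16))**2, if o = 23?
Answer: 71997232329/25600 ≈ 2.8124e+6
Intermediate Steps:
H = 3/160 (H = (-6/(-40))/8 = (-6*(-1/40))/8 = (1/8)*(3/20) = 3/160 ≈ 0.018750)
(H + (M + 23)*(o + 16))**2 = (3/160 + (20 + 23)*(23 + 16))**2 = (3/160 + 43*39)**2 = (3/160 + 1677)**2 = (268323/160)**2 = 71997232329/25600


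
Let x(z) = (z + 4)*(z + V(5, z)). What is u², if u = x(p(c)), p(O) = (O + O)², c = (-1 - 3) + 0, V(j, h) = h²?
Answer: 80021094400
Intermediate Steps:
c = -4 (c = -4 + 0 = -4)
p(O) = 4*O² (p(O) = (2*O)² = 4*O²)
x(z) = (4 + z)*(z + z²) (x(z) = (z + 4)*(z + z²) = (4 + z)*(z + z²))
u = 282880 (u = (4*(-4)²)*(4 + (4*(-4)²)² + 5*(4*(-4)²)) = (4*16)*(4 + (4*16)² + 5*(4*16)) = 64*(4 + 64² + 5*64) = 64*(4 + 4096 + 320) = 64*4420 = 282880)
u² = 282880² = 80021094400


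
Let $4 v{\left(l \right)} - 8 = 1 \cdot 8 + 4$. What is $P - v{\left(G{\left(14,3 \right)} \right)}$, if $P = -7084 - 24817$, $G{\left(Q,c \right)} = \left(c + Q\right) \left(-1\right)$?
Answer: $-31906$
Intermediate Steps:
$G{\left(Q,c \right)} = - Q - c$ ($G{\left(Q,c \right)} = \left(Q + c\right) \left(-1\right) = - Q - c$)
$v{\left(l \right)} = 5$ ($v{\left(l \right)} = 2 + \frac{1 \cdot 8 + 4}{4} = 2 + \frac{8 + 4}{4} = 2 + \frac{1}{4} \cdot 12 = 2 + 3 = 5$)
$P = -31901$
$P - v{\left(G{\left(14,3 \right)} \right)} = -31901 - 5 = -31906$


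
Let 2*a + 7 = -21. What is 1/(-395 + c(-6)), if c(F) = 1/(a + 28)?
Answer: -14/5529 ≈ -0.0025321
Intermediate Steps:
a = -14 (a = -7/2 + (½)*(-21) = -7/2 - 21/2 = -14)
c(F) = 1/14 (c(F) = 1/(-14 + 28) = 1/14)
1/(-395 + c(-6)) = 1/(-395 + 1/14) = 1/(-5529/14) = -14/5529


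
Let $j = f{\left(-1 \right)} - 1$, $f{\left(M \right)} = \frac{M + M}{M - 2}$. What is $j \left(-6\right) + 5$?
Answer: $7$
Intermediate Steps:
$f{\left(M \right)} = \frac{2 M}{-2 + M}$
$j = - \frac{1}{3}$ ($j = 2 \left(-1\right) \frac{1}{-2 - 1} - 1 = 2 \left(-1\right) \frac{1}{-3} - 1 = 2 \left(-1\right) \left(- \frac{1}{3}\right) - 1 = \frac{2}{3} - 1 = - \frac{1}{3} \approx -0.33333$)
$j \left(-6\right) + 5 = \left(- \frac{1}{3}\right) \left(-6\right) + 5 = 2 + 5 = 7$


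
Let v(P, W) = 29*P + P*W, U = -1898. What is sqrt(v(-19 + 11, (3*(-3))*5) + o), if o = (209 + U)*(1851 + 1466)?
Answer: I*sqrt(5602285) ≈ 2366.9*I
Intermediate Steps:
o = -5602413 (o = (209 - 1898)*(1851 + 1466) = -1689*3317 = -5602413)
sqrt(v(-19 + 11, (3*(-3))*5) + o) = sqrt((-19 + 11)*(29 + (3*(-3))*5) - 5602413) = sqrt(-8*(29 - 9*5) - 5602413) = sqrt(-8*(29 - 45) - 5602413) = sqrt(-8*(-16) - 5602413) = sqrt(128 - 5602413) = sqrt(-5602285) = I*sqrt(5602285)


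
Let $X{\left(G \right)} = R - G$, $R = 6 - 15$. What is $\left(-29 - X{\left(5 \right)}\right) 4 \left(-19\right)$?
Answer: $1140$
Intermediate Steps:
$R = -9$ ($R = 6 - 15 = -9$)
$X{\left(G \right)} = -9 - G$
$\left(-29 - X{\left(5 \right)}\right) 4 \left(-19\right) = \left(-29 - \left(-9 - 5\right)\right) 4 \left(-19\right) = \left(-29 - -14\right) 4 \left(-19\right) = \left(-29 + 14\right) 4 \left(-19\right) = \left(-15\right) 4 \left(-19\right) = \left(-60\right) \left(-19\right) = 1140$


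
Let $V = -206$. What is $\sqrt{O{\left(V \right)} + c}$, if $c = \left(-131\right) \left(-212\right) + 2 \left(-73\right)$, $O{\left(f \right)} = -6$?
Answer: $2 \sqrt{6905} \approx 166.19$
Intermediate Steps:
$c = 27626$ ($c = 27772 - 146 = 27626$)
$\sqrt{O{\left(V \right)} + c} = \sqrt{-6 + 27626} = \sqrt{27620} = 2 \sqrt{6905}$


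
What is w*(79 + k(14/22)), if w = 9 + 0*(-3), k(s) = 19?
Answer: 882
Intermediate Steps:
w = 9 (w = 9 + 0 = 9)
w*(79 + k(14/22)) = 9*(79 + 19) = 9*98 = 882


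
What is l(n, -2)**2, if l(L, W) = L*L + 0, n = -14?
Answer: 38416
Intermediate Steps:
l(L, W) = L**2 (l(L, W) = L**2 + 0 = L**2)
l(n, -2)**2 = ((-14)**2)**2 = 196**2 = 38416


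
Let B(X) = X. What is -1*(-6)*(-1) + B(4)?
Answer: -2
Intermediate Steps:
-1*(-6)*(-1) + B(4) = -1*(-6)*(-1) + 4 = 6*(-1) + 4 = -6 + 4 = -2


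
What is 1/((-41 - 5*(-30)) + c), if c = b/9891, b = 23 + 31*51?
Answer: 9891/1079723 ≈ 0.0091607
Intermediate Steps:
b = 1604 (b = 23 + 1581 = 1604)
c = 1604/9891 ≈ 0.16217
1/((-41 - 5*(-30)) + c) = 1/((-41 - 5*(-30)) + 1604/9891) = 1/((-41 + 150) + 1604/9891) = 1/(109 + 1604/9891) = 1/(1079723/9891) = 9891/1079723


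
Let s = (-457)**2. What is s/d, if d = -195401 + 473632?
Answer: 208849/278231 ≈ 0.75063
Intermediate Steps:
s = 208849
d = 278231
s/d = 208849/278231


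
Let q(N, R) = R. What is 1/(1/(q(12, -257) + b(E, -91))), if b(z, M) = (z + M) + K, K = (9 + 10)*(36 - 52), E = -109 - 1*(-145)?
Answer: -616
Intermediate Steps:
E = 36 (E = -109 + 145 = 36)
K = -304 (K = 19*(-16) = -304)
b(z, M) = -304 + M + z (b(z, M) = (z + M) - 304 = (M + z) - 304 = -304 + M + z)
1/(1/(q(12, -257) + b(E, -91))) = 1/(1/(-257 + (-304 - 91 + 36))) = 1/(1/(-257 - 359)) = 1/(1/(-616)) = 1/(-1/616) = -616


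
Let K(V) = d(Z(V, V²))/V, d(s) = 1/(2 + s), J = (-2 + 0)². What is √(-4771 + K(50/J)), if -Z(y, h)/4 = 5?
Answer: 2*I*√268369/15 ≈ 69.073*I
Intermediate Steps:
J = 4 (J = (-2)² = 4)
Z(y, h) = -20 (Z(y, h) = -4*5 = -20)
K(V) = -1/(18*V) (K(V) = 1/((2 - 20)*V) = 1/((-18)*V) = -1/(18*V))
√(-4771 + K(50/J)) = √(-4771 - 1/(18*(50/4))) = √(-4771 - 1/(18*(50*(¼)))) = √(-4771 - 1/(18*25/2)) = √(-4771 - 1/18*2/25) = √(-4771 - 1/225) = √(-1073476/225) = 2*I*√268369/15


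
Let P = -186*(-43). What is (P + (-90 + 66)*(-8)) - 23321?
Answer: -15131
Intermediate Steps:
P = 7998
(P + (-90 + 66)*(-8)) - 23321 = (7998 + (-90 + 66)*(-8)) - 23321 = (7998 - 24*(-8)) - 23321 = (7998 + 192) - 23321 = 8190 - 23321 = -15131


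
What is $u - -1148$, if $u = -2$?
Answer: $1146$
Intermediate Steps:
$u - -1148 = -2 - -1148 = -2 + 1148 = 1146$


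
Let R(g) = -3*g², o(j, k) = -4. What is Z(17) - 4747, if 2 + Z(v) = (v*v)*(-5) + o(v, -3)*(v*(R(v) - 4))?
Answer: 53034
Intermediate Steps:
Z(v) = -2 - 5*v² - 4*v*(-4 - 3*v²) (Z(v) = -2 + ((v*v)*(-5) - 4*v*(-3*v² - 4)) = -2 + (v²*(-5) - 4*v*(-4 - 3*v²)) = -2 + (-5*v² - 4*v*(-4 - 3*v²)) = -2 - 5*v² - 4*v*(-4 - 3*v²))
Z(17) - 4747 = (-2 - 5*17² + 12*17³ + 16*17) - 4747 = (-2 - 5*289 + 12*4913 + 272) - 4747 = (-2 - 1445 + 58956 + 272) - 4747 = 57781 - 4747 = 53034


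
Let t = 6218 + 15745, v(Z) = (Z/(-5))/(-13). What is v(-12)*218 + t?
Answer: 1424979/65 ≈ 21923.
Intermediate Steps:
v(Z) = Z/65 (v(Z) = (Z*(-⅕))*(-1/13) = -Z/5*(-1/13) = Z/65)
t = 21963
v(-12)*218 + t = ((1/65)*(-12))*218 + 21963 = -12/65*218 + 21963 = -2616/65 + 21963 = 1424979/65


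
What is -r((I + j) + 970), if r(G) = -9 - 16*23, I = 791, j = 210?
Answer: 377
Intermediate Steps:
r(G) = -377 (r(G) = -9 - 368 = -377)
-r((I + j) + 970) = -1*(-377) = 377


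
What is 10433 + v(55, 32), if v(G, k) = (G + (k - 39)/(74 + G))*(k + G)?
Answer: 654171/43 ≈ 15213.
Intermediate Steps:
v(G, k) = (G + k)*(G + (-39 + k)/(74 + G)) (v(G, k) = (G + (-39 + k)/(74 + G))*(G + k) = (G + k)*(G + (-39 + k)/(74 + G)))
10433 + v(55, 32) = 10433 + (55³ + 32² - 39*55 - 39*32 + 74*55² + 32*55² + 75*55*32)/(74 + 55) = 10433 + (166375 + 1024 - 2145 - 1248 + 74*3025 + 32*3025 + 132000)/129 = 10433 + (166375 + 1024 - 2145 - 1248 + 223850 + 96800 + 132000)/129 = 10433 + (1/129)*616656 = 10433 + 205552/43 = 654171/43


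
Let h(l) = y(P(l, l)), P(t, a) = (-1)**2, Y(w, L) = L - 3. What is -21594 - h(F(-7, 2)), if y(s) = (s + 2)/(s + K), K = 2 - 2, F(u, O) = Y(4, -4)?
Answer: -21597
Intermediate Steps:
Y(w, L) = -3 + L
F(u, O) = -7 (F(u, O) = -3 - 4 = -7)
P(t, a) = 1
K = 0
y(s) = (2 + s)/s (y(s) = (s + 2)/(s + 0) = (2 + s)/s)
h(l) = 3 (h(l) = (2 + 1)/1 = 1*3 = 3)
-21594 - h(F(-7, 2)) = -21594 - 1*3 = -21594 - 3 = -21597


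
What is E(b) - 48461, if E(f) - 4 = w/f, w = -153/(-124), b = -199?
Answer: -1195725085/24676 ≈ -48457.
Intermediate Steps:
w = 153/124 (w = -153*(-1/124) = 153/124 ≈ 1.2339)
E(f) = 4 + 153/(124*f)
E(b) - 48461 = (4 + (153/124)/(-199)) - 48461 = (4 + (153/124)*(-1/199)) - 48461 = (4 - 153/24676) - 48461 = 98551/24676 - 48461 = -1195725085/24676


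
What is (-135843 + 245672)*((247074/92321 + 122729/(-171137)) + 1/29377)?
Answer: 99870061031141694690/464143056527329 ≈ 2.1517e+5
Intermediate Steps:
(-135843 + 245672)*((247074/92321 + 122729/(-171137)) + 1/29377) = 109829*((247074*(1/92321) + 122729*(-1/171137)) + 1/29377) = 109829*((247074/92321 - 122729/171137) + 1/29377) = 109829*(30953039129/15799538977 + 1/29377) = 109829*(909323230031610/464143056527329) = 99870061031141694690/464143056527329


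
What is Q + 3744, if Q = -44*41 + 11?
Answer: 1951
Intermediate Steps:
Q = -1793 (Q = -1804 + 11 = -1793)
Q + 3744 = -1793 + 3744 = 1951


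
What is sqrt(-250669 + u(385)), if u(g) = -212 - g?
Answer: I*sqrt(251266) ≈ 501.26*I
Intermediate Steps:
sqrt(-250669 + u(385)) = sqrt(-250669 + (-212 - 1*385)) = sqrt(-250669 + (-212 - 385)) = sqrt(-250669 - 597) = sqrt(-251266) = I*sqrt(251266)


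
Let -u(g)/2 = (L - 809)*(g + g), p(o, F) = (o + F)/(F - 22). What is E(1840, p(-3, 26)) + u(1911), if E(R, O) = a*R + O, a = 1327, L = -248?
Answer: 42085575/4 ≈ 1.0521e+7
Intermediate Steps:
p(o, F) = (F + o)/(-22 + F)
E(R, O) = O + 1327*R (E(R, O) = 1327*R + O = O + 1327*R)
u(g) = 4228*g (u(g) = -2*(-248 - 809)*(g + g) = -(-2114)*2*g = -(-4228)*g = 4228*g)
E(1840, p(-3, 26)) + u(1911) = ((26 - 3)/(-22 + 26) + 1327*1840) + 4228*1911 = (23/4 + 2441680) + 8079708 = 9766743/4 + 8079708 = 42085575/4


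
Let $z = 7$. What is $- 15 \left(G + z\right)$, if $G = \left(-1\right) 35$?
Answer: $420$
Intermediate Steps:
$G = -35$
$- 15 \left(G + z\right) = - 15 \left(-35 + 7\right) = \left(-15\right) \left(-28\right) = 420$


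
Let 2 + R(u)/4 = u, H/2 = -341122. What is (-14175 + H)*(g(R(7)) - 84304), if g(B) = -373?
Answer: 58970671663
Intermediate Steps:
H = -682244 (H = 2*(-341122) = -682244)
R(u) = -8 + 4*u
(-14175 + H)*(g(R(7)) - 84304) = (-14175 - 682244)*(-373 - 84304) = -696419*(-84677) = 58970671663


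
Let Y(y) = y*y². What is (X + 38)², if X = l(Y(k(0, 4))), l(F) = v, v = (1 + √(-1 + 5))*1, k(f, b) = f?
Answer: 1681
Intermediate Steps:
Y(y) = y³
v = 3 (v = (1 + √4)*1 = (1 + 2)*1 = 3*1 = 3)
l(F) = 3
X = 3
(X + 38)² = (3 + 38)² = 41² = 1681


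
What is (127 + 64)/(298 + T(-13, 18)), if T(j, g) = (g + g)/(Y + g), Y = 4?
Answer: 2101/3296 ≈ 0.63744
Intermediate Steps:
T(j, g) = 2*g/(4 + g) (T(j, g) = (g + g)/(4 + g) = (2*g)/(4 + g) = 2*g/(4 + g))
(127 + 64)/(298 + T(-13, 18)) = (127 + 64)/(298 + 2*18/(4 + 18)) = 191/(298 + 2*18/22) = 191/(298 + 2*18*(1/22)) = 191/(298 + 18/11) = 191/(3296/11) = 191*(11/3296) = 2101/3296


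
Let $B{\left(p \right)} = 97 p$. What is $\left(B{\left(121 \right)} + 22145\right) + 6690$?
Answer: $40572$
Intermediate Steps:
$\left(B{\left(121 \right)} + 22145\right) + 6690 = \left(97 \cdot 121 + 22145\right) + 6690 = \left(11737 + 22145\right) + 6690 = 33882 + 6690 = 40572$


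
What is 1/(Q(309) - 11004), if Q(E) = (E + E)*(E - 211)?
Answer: 1/49560 ≈ 2.0178e-5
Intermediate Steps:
Q(E) = 2*E*(-211 + E) (Q(E) = (2*E)*(-211 + E) = 2*E*(-211 + E))
1/(Q(309) - 11004) = 1/(2*309*(-211 + 309) - 11004) = 1/(2*309*98 - 11004) = 1/(60564 - 11004) = 1/49560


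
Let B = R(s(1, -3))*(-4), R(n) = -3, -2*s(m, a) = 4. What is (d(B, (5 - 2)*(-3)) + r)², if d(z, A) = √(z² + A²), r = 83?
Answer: 9604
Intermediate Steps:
s(m, a) = -2 (s(m, a) = -½*4 = -2)
B = 12 (B = -3*(-4) = 12)
d(z, A) = √(A² + z²)
(d(B, (5 - 2)*(-3)) + r)² = (√(((5 - 2)*(-3))² + 12²) + 83)² = (√((3*(-3))² + 144) + 83)² = (√((-9)² + 144) + 83)² = (√(81 + 144) + 83)² = (√225 + 83)² = (15 + 83)² = 98² = 9604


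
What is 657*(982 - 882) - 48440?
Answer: 17260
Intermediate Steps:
657*(982 - 882) - 48440 = 657*100 - 48440 = 65700 - 48440 = 17260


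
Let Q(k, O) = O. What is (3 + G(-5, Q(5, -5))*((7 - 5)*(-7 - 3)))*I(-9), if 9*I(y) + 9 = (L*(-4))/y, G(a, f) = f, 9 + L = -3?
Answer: -4429/27 ≈ -164.04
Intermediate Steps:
L = -12 (L = -9 - 3 = -12)
I(y) = -1 + 16/(3*y) (I(y) = -1 + ((-12*(-4))/y)/9 = -1 + (48/y)/9 = -1 + 16/(3*y))
(3 + G(-5, Q(5, -5))*((7 - 5)*(-7 - 3)))*I(-9) = (3 - 5*(7 - 5)*(-7 - 3))*((16/3 - 1*(-9))/(-9)) = (3 - 10*(-10))*(-(16/3 + 9)/9) = (3 - 5*(-20))*(-⅑*43/3) = (3 + 100)*(-43/27) = 103*(-43/27) = -4429/27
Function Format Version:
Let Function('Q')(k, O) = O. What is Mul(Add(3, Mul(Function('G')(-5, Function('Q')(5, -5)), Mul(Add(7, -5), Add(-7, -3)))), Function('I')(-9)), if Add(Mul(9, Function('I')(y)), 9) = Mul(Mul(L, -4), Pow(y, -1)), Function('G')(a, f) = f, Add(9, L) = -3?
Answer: Rational(-4429, 27) ≈ -164.04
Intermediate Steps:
L = -12 (L = Add(-9, -3) = -12)
Function('I')(y) = Add(-1, Mul(Rational(16, 3), Pow(y, -1))) (Function('I')(y) = Add(-1, Mul(Rational(1, 9), Mul(Mul(-12, -4), Pow(y, -1)))) = Add(-1, Mul(Rational(1, 9), Mul(48, Pow(y, -1)))) = Add(-1, Mul(Rational(16, 3), Pow(y, -1))))
Mul(Add(3, Mul(Function('G')(-5, Function('Q')(5, -5)), Mul(Add(7, -5), Add(-7, -3)))), Function('I')(-9)) = Mul(Add(3, Mul(-5, Mul(Add(7, -5), Add(-7, -3)))), Mul(Pow(-9, -1), Add(Rational(16, 3), Mul(-1, -9)))) = Mul(Add(3, Mul(-5, Mul(2, -10))), Mul(Rational(-1, 9), Add(Rational(16, 3), 9))) = Mul(Add(3, Mul(-5, -20)), Mul(Rational(-1, 9), Rational(43, 3))) = Mul(Add(3, 100), Rational(-43, 27)) = Mul(103, Rational(-43, 27)) = Rational(-4429, 27)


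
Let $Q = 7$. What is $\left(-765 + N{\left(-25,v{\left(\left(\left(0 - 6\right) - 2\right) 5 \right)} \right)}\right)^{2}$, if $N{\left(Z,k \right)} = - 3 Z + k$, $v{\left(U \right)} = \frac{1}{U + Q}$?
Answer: $\frac{518518441}{1089} \approx 4.7614 \cdot 10^{5}$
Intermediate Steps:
$v{\left(U \right)} = \frac{1}{7 + U}$ ($v{\left(U \right)} = \frac{1}{U + 7} = \frac{1}{7 + U}$)
$N{\left(Z,k \right)} = k - 3 Z$
$\left(-765 + N{\left(-25,v{\left(\left(\left(0 - 6\right) - 2\right) 5 \right)} \right)}\right)^{2} = \left(-765 + \left(\frac{1}{7 + \left(\left(0 - 6\right) - 2\right) 5} - -75\right)\right)^{2} = \left(-765 + \left(\frac{1}{7 + \left(\left(0 - 6\right) - 2\right) 5} + 75\right)\right)^{2} = \left(-765 + \left(\frac{1}{7 + \left(-6 - 2\right) 5} + 75\right)\right)^{2} = \left(-765 + \left(\frac{1}{7 - 40} + 75\right)\right)^{2} = \left(-765 + \left(\frac{1}{-33} + 75\right)\right)^{2} = \left(-765 + \left(- \frac{1}{33} + 75\right)\right)^{2} = \left(-765 + \frac{2474}{33}\right)^{2} = \left(- \frac{22771}{33}\right)^{2} = \frac{518518441}{1089}$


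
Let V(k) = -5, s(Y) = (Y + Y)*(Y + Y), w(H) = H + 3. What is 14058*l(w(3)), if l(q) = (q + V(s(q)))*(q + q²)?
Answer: 590436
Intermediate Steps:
w(H) = 3 + H
s(Y) = 4*Y² (s(Y) = (2*Y)*(2*Y) = 4*Y²)
l(q) = (-5 + q)*(q + q²) (l(q) = (q - 5)*(q + q²) = (-5 + q)*(q + q²))
14058*l(w(3)) = 14058*((3 + 3)*(-5 + (3 + 3)² - 4*(3 + 3))) = 14058*(6*(-5 + 6² - 4*6)) = 14058*(6*(-5 + 36 - 24)) = 14058*(6*7) = 14058*42 = 590436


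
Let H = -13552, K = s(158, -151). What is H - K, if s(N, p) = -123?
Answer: -13429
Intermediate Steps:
K = -123
H - K = -13552 - 1*(-123) = -13552 + 123 = -13429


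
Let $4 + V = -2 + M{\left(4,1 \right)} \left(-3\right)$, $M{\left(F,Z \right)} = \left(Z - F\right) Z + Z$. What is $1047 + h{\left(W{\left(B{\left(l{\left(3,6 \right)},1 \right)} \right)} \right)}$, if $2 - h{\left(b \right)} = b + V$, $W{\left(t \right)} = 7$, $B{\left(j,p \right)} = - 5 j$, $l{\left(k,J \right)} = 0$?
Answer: $1042$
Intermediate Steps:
$M{\left(F,Z \right)} = Z + Z \left(Z - F\right)$ ($M{\left(F,Z \right)} = Z \left(Z - F\right) + Z = Z + Z \left(Z - F\right)$)
$V = 0$ ($V = -4 - \left(2 - 1 \left(1 + 1 - 4\right) \left(-3\right)\right) = -4 - \left(2 - 1 \left(-2\right) \left(-3\right)\right) = -4 - -4 = -4 + \left(-2 + 6\right) = -4 + 4 = 0$)
$h{\left(b \right)} = 2 - b$ ($h{\left(b \right)} = 2 - \left(b + 0\right) = 2 - b$)
$1047 + h{\left(W{\left(B{\left(l{\left(3,6 \right)},1 \right)} \right)} \right)} = 1047 + \left(2 - 7\right) = 1047 - 5 = 1042$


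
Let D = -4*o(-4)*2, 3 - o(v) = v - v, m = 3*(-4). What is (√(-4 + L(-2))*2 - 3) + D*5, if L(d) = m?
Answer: -123 + 8*I ≈ -123.0 + 8.0*I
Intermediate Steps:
m = -12
L(d) = -12
o(v) = 3 (o(v) = 3 - (v - v) = 3 - 1*0 = 3 + 0 = 3)
D = -24 (D = -4*3*2 = -12*2 = -24)
(√(-4 + L(-2))*2 - 3) + D*5 = (√(-4 - 12)*2 - 3) - 24*5 = (√(-16)*2 - 3) - 120 = ((4*I)*2 - 3) - 120 = (8*I - 3) - 120 = (-3 + 8*I) - 120 = -123 + 8*I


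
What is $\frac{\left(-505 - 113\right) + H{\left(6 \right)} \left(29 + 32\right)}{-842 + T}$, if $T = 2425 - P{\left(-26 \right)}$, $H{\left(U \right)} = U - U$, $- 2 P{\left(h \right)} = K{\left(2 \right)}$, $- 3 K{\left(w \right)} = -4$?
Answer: $- \frac{1854}{4751} \approx -0.39023$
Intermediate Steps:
$K{\left(w \right)} = \frac{4}{3}$ ($K{\left(w \right)} = \left(- \frac{1}{3}\right) \left(-4\right) = \frac{4}{3}$)
$P{\left(h \right)} = - \frac{2}{3}$ ($P{\left(h \right)} = \left(- \frac{1}{2}\right) \frac{4}{3} = - \frac{2}{3}$)
$H{\left(U \right)} = 0$
$T = \frac{7277}{3}$ ($T = 2425 - - \frac{2}{3} = 2425 + \frac{2}{3} = \frac{7277}{3} \approx 2425.7$)
$\frac{\left(-505 - 113\right) + H{\left(6 \right)} \left(29 + 32\right)}{-842 + T} = \frac{\left(-505 - 113\right) + 0 \left(29 + 32\right)}{-842 + \frac{7277}{3}} = \frac{\left(-505 - 113\right) + 0 \cdot 61}{\frac{4751}{3}} = \left(-618 + 0\right) \frac{3}{4751} = \left(-618\right) \frac{3}{4751} = - \frac{1854}{4751}$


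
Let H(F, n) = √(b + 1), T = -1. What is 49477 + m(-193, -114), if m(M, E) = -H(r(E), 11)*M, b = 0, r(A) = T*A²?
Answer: 49670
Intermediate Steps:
r(A) = -A²
H(F, n) = 1 (H(F, n) = √(0 + 1) = √1 = 1)
m(M, E) = -M
49477 + m(-193, -114) = 49477 - 1*(-193) = 49477 + 193 = 49670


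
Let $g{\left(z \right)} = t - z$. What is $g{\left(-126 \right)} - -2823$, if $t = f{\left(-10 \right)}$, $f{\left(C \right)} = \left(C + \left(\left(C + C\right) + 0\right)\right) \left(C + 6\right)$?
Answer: $3069$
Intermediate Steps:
$f{\left(C \right)} = 3 C \left(6 + C\right)$ ($f{\left(C \right)} = \left(C + \left(2 C + 0\right)\right) \left(6 + C\right) = \left(C + 2 C\right) \left(6 + C\right) = 3 C \left(6 + C\right)$)
$t = 120$ ($t = 3 \left(-10\right) \left(6 - 10\right) = 3 \left(-10\right) \left(-4\right) = 120$)
$g{\left(z \right)} = 120 - z$
$g{\left(-126 \right)} - -2823 = \left(120 - -126\right) - -2823 = \left(120 + 126\right) + 2823 = 246 + 2823 = 3069$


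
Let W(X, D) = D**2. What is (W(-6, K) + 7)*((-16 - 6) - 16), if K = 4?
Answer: -874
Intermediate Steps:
(W(-6, K) + 7)*((-16 - 6) - 16) = (4**2 + 7)*((-16 - 6) - 16) = (16 + 7)*(-22 - 16) = 23*(-38) = -874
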